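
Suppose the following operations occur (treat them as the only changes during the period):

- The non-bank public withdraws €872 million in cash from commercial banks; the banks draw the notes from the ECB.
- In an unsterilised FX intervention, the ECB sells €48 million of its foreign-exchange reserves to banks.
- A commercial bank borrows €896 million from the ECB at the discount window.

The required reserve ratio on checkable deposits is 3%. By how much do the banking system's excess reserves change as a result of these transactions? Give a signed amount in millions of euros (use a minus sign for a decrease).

Currency withdrawal €872 million: reserves −€872M, deposits −€872M.
FX sale €48 million: reserves −€48M, deposits 0.
Discount-window loan €896 million: reserves +€896M, deposits 0.
Totals: Δreserves = −€24M, Δdeposits = −€872M.
Δrequired reserves = 3% × −€872M = −€26.16M.
Δexcess reserves = Δreserves − Δrequired = −€24M − (−€26.16M) = +€2.16 million.

+€2.16 million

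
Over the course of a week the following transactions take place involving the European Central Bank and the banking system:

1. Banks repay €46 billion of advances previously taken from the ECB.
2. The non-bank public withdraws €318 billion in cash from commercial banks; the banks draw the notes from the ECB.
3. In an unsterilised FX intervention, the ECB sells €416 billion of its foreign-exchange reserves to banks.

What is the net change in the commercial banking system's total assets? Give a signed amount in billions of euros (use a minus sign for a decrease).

-€364 billion

ECB balance sheet:
  Assets:      Loans to banks −€46B, Foreign assets −€416B
  Liabilities: Bank reserves −€780B, Currency in circulation +€318B
Commercial banking system:
  Assets:      Reserves at CB −€780B, Foreign assets +€416B
  Liabilities: Checkable deposits −€318B, Borrowings from CB −€46B
Change in total bank assets = -€364 billion.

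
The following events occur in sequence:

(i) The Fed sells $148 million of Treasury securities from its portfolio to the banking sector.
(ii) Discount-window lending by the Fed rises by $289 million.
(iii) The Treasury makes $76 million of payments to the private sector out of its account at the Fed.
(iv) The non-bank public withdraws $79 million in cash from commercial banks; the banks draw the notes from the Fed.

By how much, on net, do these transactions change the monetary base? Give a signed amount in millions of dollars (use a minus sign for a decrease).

Fed balance sheet:
  Assets:      Securities −$148M, Loans to banks +$289M
  Liabilities: Bank reserves +$138M, Currency in circulation +$79M, Government deposits −$76M
Commercial banking system:
  Assets:      Reserves at CB +$138M, Securities +$148M
  Liabilities: Checkable deposits −$3M, Borrowings from CB +$289M
Monetary base = currency + reserves: +$79M + (+$138M) = +$217 million.

+$217 million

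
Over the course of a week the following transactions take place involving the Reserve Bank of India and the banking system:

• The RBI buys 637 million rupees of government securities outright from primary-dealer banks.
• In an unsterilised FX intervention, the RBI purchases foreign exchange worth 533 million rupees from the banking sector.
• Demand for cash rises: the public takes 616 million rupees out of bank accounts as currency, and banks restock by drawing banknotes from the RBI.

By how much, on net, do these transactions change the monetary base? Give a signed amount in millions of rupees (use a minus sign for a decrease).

+1170 million

OMO purchase (from banks) 637 million rupees: RBI balance sheet expands → +637M.
FX purchase 533 million rupees: RBI balance sheet expands → +533M.
Currency withdrawal 616 million rupees: just a shift between currency and reserves — both are base money → 0.
Net: 637 + 533 + 0 = +1170 million.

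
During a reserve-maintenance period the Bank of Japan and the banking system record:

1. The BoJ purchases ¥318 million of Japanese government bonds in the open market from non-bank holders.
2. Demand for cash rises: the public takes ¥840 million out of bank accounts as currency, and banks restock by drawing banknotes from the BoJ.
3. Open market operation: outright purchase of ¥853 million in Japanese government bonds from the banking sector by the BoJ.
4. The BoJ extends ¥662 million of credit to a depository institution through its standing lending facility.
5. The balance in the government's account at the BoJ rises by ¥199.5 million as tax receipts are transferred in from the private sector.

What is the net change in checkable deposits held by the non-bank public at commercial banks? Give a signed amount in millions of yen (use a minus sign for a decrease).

-¥721.5 million

BoJ balance sheet:
  Assets:      Securities +¥1171M, Loans to banks +¥662M
  Liabilities: Bank reserves +¥793.5M, Currency in circulation +¥840M, Government deposits +¥199.5M
Commercial banking system:
  Assets:      Reserves at CB +¥793.5M, Securities −¥853M
  Liabilities: Checkable deposits −¥721.5M, Borrowings from CB +¥662M
So the change in checkable deposits held by the non-bank public at commercial banks is -¥721.5 million.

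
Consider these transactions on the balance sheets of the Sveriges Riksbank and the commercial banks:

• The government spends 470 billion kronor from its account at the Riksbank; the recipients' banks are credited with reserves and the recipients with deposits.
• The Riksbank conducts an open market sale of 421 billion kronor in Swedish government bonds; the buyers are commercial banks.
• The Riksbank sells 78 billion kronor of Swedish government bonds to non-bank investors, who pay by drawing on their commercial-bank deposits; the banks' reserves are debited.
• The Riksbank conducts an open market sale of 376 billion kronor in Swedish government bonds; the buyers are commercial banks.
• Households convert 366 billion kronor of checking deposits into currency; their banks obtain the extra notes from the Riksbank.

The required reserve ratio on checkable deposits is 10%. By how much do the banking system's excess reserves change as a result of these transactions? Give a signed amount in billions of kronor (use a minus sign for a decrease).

Government spending 470 billion kronor: reserves +470B, deposits +470B.
OMO sale (to banks) 421 billion kronor: reserves −421B, deposits 0.
Asset sale (to non-banks) 78 billion kronor: reserves −78B, deposits −78B.
OMO sale (to banks) 376 billion kronor: reserves −376B, deposits 0.
Currency withdrawal 366 billion kronor: reserves −366B, deposits −366B.
Totals: Δreserves = −771B, Δdeposits = +26B.
Δrequired reserves = 10% × +26B = +2.6B.
Δexcess reserves = Δreserves − Δrequired = −771B − (+2.6B) = -773.6 billion.

-773.6 billion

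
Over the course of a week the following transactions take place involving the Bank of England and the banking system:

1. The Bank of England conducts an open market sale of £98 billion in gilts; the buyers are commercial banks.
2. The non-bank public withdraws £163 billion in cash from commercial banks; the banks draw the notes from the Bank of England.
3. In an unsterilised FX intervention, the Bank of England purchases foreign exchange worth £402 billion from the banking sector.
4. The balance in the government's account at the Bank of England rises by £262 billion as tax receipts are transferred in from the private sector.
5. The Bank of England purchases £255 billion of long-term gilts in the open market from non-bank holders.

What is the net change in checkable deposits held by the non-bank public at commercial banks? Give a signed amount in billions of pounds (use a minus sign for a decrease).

OMO sale (to banks) £98 billion: the counterparty is a bank, so public deposits are unchanged → 0.
Currency withdrawal £163 billion: non-bank counterparties' bank balances fall → −£163B.
FX purchase £402 billion: the counterparty is a bank, so public deposits are unchanged → 0.
Government account inflow £262 billion: non-bank counterparties' bank balances fall → −£262B.
Asset purchase (from non-banks) £255 billion: non-bank counterparties' bank balances rise → +£255B.
Net: 0 − 163 + 0 − 262 + 255 = -£170 billion.

-£170 billion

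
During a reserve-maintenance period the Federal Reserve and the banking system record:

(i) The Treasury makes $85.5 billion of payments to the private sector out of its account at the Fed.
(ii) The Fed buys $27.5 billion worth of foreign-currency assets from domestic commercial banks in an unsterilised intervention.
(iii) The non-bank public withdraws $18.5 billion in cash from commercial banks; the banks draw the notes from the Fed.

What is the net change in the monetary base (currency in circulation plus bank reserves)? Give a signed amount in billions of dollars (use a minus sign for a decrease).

Government spending $85.5 billion: a non-base liability converts back to reserves → +$85.5B.
FX purchase $27.5 billion: Fed balance sheet expands → +$27.5B.
Currency withdrawal $18.5 billion: just a shift between currency and reserves — both are base money → 0.
Net: 85.5 + 27.5 + 0 = +$113 billion.

+$113 billion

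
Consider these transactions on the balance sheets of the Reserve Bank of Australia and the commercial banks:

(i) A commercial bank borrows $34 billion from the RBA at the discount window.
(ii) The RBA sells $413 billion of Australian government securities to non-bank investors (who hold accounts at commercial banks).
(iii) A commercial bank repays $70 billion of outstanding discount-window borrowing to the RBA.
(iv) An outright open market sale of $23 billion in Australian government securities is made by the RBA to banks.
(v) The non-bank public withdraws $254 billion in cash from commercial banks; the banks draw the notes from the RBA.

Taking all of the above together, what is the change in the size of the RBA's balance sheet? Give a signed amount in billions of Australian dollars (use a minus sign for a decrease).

-$472 billion

RBA balance sheet:
  Assets:      Securities −$436B, Loans to banks −$36B
  Liabilities: Bank reserves −$726B, Currency in circulation +$254B
Change in total RBA assets = -$472 billion.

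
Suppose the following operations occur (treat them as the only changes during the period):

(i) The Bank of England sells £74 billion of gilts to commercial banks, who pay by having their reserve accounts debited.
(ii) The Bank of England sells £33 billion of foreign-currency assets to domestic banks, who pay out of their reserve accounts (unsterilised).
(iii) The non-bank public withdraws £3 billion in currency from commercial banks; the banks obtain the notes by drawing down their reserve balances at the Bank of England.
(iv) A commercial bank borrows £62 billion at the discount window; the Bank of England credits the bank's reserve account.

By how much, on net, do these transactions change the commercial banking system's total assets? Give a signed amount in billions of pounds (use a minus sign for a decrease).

OMO sale (to banks) £74 billion: just an asset swap on bank balance sheets → 0.
FX sale £33 billion: just an asset swap on bank balance sheets → 0.
Currency withdrawal £3 billion: bank balance sheets shrink → −£3B.
Discount-window loan £62 billion: bank balance sheets expand → +£62B.
Net: 0 + 0 − 3 + 62 = +£59 billion.

+£59 billion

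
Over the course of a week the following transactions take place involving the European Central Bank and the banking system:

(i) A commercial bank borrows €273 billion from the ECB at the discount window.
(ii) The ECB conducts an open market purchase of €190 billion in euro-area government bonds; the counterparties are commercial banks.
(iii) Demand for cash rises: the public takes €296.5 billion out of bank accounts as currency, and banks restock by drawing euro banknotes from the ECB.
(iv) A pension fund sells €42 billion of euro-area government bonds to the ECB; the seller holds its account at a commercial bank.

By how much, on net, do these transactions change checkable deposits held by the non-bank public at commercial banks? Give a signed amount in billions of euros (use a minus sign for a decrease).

-€254.5 billion

ECB balance sheet:
  Assets:      Securities +€232B, Loans to banks +€273B
  Liabilities: Bank reserves +€208.5B, Currency in circulation +€296.5B
Commercial banking system:
  Assets:      Reserves at CB +€208.5B, Securities −€190B
  Liabilities: Checkable deposits −€254.5B, Borrowings from CB +€273B
So the change in checkable deposits held by the non-bank public at commercial banks is -€254.5 billion.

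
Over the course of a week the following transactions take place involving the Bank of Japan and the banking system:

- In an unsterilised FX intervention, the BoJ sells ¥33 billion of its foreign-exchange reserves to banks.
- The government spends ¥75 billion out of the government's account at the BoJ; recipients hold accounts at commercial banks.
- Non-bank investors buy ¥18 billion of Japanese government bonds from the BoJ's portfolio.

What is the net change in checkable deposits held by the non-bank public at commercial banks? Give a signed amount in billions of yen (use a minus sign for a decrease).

BoJ balance sheet:
  Assets:      Securities −¥18B, Foreign assets −¥33B
  Liabilities: Bank reserves +¥24B, Government deposits −¥75B
Commercial banking system:
  Assets:      Reserves at CB +¥24B, Foreign assets +¥33B
  Liabilities: Checkable deposits +¥57B
So the change in checkable deposits held by the non-bank public at commercial banks is +¥57 billion.

+¥57 billion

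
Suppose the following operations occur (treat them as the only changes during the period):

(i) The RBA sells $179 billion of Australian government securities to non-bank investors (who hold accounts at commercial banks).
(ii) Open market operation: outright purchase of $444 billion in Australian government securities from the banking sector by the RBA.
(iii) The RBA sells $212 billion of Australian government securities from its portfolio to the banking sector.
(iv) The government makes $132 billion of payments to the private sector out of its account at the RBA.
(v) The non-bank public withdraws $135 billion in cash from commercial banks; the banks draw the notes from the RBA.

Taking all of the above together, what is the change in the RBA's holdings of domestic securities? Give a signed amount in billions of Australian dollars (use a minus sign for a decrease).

RBA balance sheet:
  Assets:      Securities +$53B
  Liabilities: Bank reserves +$50B, Currency in circulation +$135B, Government deposits −$132B
So the change in the RBA's holdings of domestic securities is +$53 billion.

+$53 billion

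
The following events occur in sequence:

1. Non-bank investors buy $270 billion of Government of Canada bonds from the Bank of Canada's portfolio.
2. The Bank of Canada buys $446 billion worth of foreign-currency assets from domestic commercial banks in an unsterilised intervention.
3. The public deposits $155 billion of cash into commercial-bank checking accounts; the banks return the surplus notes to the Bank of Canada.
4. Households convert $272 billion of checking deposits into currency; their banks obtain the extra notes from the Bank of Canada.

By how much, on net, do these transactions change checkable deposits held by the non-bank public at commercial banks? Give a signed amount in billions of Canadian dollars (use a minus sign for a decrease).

-$387 billion

Asset sale (to non-banks) $270 billion: non-bank counterparties' bank balances fall → −$270B.
FX purchase $446 billion: the counterparty is a bank, so public deposits are unchanged → 0.
Currency deposit $155 billion: non-bank counterparties' bank balances rise → +$155B.
Currency withdrawal $272 billion: non-bank counterparties' bank balances fall → −$272B.
Net: −270 + 0 + 155 − 272 = -$387 billion.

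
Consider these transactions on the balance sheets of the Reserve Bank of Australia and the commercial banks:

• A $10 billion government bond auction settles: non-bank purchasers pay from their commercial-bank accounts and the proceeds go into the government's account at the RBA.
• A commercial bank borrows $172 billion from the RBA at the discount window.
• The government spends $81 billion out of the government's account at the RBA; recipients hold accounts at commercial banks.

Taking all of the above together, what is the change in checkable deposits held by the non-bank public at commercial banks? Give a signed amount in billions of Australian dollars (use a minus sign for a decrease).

Government account inflow $10 billion: non-bank counterparties' bank balances fall → −$10B.
Discount-window loan $172 billion: the counterparty is a bank, so public deposits are unchanged → 0.
Government spending $81 billion: non-bank counterparties' bank balances rise → +$81B.
Net: −10 + 0 + 81 = +$71 billion.

+$71 billion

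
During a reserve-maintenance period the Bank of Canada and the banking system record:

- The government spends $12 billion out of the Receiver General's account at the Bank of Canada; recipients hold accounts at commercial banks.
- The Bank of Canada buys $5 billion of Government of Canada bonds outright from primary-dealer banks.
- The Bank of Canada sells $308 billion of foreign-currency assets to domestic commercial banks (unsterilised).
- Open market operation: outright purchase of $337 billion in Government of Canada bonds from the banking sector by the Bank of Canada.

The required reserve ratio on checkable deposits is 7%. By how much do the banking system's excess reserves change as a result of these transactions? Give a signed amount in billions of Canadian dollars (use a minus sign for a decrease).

Government spending $12 billion: reserves +$12B, deposits +$12B.
OMO purchase (from banks) $5 billion: reserves +$5B, deposits 0.
FX sale $308 billion: reserves −$308B, deposits 0.
OMO purchase (from banks) $337 billion: reserves +$337B, deposits 0.
Totals: Δreserves = +$46B, Δdeposits = +$12B.
Δrequired reserves = 7% × +$12B = +$0.84B.
Δexcess reserves = Δreserves − Δrequired = +$46B − (+$0.84B) = +$45.16 billion.

+$45.16 billion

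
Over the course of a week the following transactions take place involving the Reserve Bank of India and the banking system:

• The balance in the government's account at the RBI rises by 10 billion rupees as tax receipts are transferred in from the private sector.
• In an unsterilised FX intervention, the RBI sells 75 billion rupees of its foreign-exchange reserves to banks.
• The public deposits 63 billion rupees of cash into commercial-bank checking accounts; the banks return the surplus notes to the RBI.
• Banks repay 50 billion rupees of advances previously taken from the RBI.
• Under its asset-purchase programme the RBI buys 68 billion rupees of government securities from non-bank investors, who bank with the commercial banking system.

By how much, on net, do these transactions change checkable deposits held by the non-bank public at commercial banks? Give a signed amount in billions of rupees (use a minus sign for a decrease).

+121 billion

Government account inflow 10 billion rupees: non-bank counterparties' bank balances fall → −10B.
FX sale 75 billion rupees: the counterparty is a bank, so public deposits are unchanged → 0.
Currency deposit 63 billion rupees: non-bank counterparties' bank balances rise → +63B.
Discount-window repayment 50 billion rupees: the counterparty is a bank, so public deposits are unchanged → 0.
Asset purchase (from non-banks) 68 billion rupees: non-bank counterparties' bank balances rise → +68B.
Net: −10 + 0 + 63 + 0 + 68 = +121 billion.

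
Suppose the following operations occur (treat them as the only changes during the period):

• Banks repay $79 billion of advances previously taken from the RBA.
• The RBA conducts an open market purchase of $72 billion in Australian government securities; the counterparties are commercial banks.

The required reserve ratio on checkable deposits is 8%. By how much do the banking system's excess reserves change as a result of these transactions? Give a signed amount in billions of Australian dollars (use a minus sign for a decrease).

-$7 billion

Discount-window repayment $79 billion: reserves −$79B, deposits 0.
OMO purchase (from banks) $72 billion: reserves +$72B, deposits 0.
Totals: Δreserves = −$7B, Δdeposits = 0.
Δrequired reserves = 8% × 0 = 0.
Δexcess reserves = Δreserves − Δrequired = −$7B − (0) = -$7 billion.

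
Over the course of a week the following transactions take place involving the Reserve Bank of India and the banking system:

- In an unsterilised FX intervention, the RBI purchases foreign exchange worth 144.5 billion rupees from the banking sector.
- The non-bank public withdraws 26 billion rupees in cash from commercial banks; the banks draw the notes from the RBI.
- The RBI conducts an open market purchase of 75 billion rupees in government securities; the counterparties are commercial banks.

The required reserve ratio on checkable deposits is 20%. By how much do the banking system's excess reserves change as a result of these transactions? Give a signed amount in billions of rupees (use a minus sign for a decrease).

+198.7 billion

FX purchase 144.5 billion rupees: reserves +144.5B, deposits 0.
Currency withdrawal 26 billion rupees: reserves −26B, deposits −26B.
OMO purchase (from banks) 75 billion rupees: reserves +75B, deposits 0.
Totals: Δreserves = +193.5B, Δdeposits = −26B.
Δrequired reserves = 20% × −26B = −5.2B.
Δexcess reserves = Δreserves − Δrequired = +193.5B − (−5.2B) = +198.7 billion.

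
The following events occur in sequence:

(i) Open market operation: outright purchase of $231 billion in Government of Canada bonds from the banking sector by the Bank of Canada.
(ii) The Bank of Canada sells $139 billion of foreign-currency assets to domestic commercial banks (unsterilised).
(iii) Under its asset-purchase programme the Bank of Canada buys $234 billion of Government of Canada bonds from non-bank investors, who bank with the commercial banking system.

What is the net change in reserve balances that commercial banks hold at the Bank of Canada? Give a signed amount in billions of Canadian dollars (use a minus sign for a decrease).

+$326 billion

Bank of Canada balance sheet:
  Assets:      Securities +$465B, Foreign assets −$139B
  Liabilities: Bank reserves +$326B
Commercial banking system:
  Assets:      Reserves at CB +$326B, Securities −$231B, Foreign assets +$139B
  Liabilities: Checkable deposits +$234B
So the change in reserve balances that commercial banks hold at the Bank of Canada is +$326 billion.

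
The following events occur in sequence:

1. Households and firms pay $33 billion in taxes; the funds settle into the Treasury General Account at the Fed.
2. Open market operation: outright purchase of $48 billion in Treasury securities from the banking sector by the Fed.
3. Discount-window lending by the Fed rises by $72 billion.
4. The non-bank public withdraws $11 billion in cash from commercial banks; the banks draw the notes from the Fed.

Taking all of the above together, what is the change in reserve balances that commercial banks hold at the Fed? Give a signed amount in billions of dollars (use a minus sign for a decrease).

Fed balance sheet:
  Assets:      Securities +$48B, Loans to banks +$72B
  Liabilities: Bank reserves +$76B, Currency in circulation +$11B, Government deposits +$33B
Commercial banking system:
  Assets:      Reserves at CB +$76B, Securities −$48B
  Liabilities: Checkable deposits −$44B, Borrowings from CB +$72B
So the change in reserve balances that commercial banks hold at the Fed is +$76 billion.

+$76 billion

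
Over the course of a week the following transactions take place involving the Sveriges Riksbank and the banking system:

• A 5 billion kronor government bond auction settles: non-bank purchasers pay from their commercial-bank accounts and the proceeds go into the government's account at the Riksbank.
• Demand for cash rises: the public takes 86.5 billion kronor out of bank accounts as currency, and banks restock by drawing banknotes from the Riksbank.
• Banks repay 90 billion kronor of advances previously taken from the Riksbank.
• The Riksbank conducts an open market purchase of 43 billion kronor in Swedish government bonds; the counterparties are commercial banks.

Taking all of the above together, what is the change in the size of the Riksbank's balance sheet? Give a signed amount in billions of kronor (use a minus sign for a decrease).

Riksbank balance sheet:
  Assets:      Securities +43B, Loans to banks −90B
  Liabilities: Bank reserves −138.5B, Currency in circulation +86.5B, Government deposits +5B
Commercial banking system:
  Assets:      Reserves at CB −138.5B, Securities −43B
  Liabilities: Checkable deposits −91.5B, Borrowings from CB −90B
Change in total Riksbank assets = -47 billion.

-47 billion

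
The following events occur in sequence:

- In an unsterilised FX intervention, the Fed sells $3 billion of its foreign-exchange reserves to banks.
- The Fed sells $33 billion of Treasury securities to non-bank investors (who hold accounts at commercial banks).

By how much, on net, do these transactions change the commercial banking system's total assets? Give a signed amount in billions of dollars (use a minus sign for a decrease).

FX sale $3 billion: just an asset swap on bank balance sheets → 0.
Asset sale (to non-banks) $33 billion: bank balance sheets shrink → −$33B.
Net: 0 − 33 = -$33 billion.

-$33 billion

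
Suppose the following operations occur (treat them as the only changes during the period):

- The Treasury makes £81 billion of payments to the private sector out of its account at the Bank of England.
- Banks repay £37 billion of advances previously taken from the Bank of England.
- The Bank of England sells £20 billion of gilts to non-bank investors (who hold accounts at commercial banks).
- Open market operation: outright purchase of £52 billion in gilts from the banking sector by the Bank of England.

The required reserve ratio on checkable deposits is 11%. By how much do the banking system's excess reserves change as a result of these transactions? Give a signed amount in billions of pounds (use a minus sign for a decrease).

+£69.29 billion

Government spending £81 billion: reserves +£81B, deposits +£81B.
Discount-window repayment £37 billion: reserves −£37B, deposits 0.
Asset sale (to non-banks) £20 billion: reserves −£20B, deposits −£20B.
OMO purchase (from banks) £52 billion: reserves +£52B, deposits 0.
Totals: Δreserves = +£76B, Δdeposits = +£61B.
Δrequired reserves = 11% × +£61B = +£6.71B.
Δexcess reserves = Δreserves − Δrequired = +£76B − (+£6.71B) = +£69.29 billion.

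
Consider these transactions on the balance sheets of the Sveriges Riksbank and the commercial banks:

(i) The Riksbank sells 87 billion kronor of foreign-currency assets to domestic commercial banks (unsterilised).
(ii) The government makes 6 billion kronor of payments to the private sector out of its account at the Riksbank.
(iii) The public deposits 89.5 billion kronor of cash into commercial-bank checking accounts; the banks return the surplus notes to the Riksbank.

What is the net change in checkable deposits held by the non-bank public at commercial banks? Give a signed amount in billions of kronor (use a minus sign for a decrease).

FX sale 87 billion kronor: the counterparty is a bank, so public deposits are unchanged → 0.
Government spending 6 billion kronor: non-bank counterparties' bank balances rise → +6B.
Currency deposit 89.5 billion kronor: non-bank counterparties' bank balances rise → +89.5B.
Net: 0 + 6 + 89.5 = +95.5 billion.

+95.5 billion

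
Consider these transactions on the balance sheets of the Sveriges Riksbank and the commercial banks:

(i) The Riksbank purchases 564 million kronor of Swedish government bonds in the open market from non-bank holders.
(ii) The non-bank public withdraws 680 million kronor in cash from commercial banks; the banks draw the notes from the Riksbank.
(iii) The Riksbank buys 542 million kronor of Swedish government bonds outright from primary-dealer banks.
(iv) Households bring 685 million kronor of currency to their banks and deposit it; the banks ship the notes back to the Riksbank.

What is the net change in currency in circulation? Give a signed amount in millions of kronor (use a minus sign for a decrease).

-5 million

Riksbank balance sheet:
  Assets:      Securities +1106M
  Liabilities: Bank reserves +1111M, Currency in circulation −5M
So the change in currency in circulation is -5 million.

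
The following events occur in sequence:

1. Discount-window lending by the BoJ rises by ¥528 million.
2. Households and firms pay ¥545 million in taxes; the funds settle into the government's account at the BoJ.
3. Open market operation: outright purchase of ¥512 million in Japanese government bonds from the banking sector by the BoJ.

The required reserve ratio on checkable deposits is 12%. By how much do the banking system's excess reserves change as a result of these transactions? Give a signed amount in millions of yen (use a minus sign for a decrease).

Discount-window loan ¥528 million: reserves +¥528M, deposits 0.
Government account inflow ¥545 million: reserves −¥545M, deposits −¥545M.
OMO purchase (from banks) ¥512 million: reserves +¥512M, deposits 0.
Totals: Δreserves = +¥495M, Δdeposits = −¥545M.
Δrequired reserves = 12% × −¥545M = −¥65.4M.
Δexcess reserves = Δreserves − Δrequired = +¥495M − (−¥65.4M) = +¥560.4 million.

+¥560.4 million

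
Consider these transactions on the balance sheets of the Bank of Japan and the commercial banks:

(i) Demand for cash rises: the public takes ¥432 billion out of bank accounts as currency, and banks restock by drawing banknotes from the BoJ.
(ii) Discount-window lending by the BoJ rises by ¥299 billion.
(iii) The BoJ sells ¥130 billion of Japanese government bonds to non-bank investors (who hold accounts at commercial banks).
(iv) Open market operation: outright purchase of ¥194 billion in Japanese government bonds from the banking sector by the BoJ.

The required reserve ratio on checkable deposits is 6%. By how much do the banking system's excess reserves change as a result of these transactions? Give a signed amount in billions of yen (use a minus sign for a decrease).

Currency withdrawal ¥432 billion: reserves −¥432B, deposits −¥432B.
Discount-window loan ¥299 billion: reserves +¥299B, deposits 0.
Asset sale (to non-banks) ¥130 billion: reserves −¥130B, deposits −¥130B.
OMO purchase (from banks) ¥194 billion: reserves +¥194B, deposits 0.
Totals: Δreserves = −¥69B, Δdeposits = −¥562B.
Δrequired reserves = 6% × −¥562B = −¥33.72B.
Δexcess reserves = Δreserves − Δrequired = −¥69B − (−¥33.72B) = -¥35.28 billion.

-¥35.28 billion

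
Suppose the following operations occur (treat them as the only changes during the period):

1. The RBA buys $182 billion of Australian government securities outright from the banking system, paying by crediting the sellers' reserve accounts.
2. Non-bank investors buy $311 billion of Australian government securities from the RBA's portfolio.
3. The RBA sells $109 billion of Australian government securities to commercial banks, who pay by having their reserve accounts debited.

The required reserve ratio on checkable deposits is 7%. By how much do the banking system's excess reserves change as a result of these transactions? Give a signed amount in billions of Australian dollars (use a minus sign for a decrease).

OMO purchase (from banks) $182 billion: reserves +$182B, deposits 0.
Asset sale (to non-banks) $311 billion: reserves −$311B, deposits −$311B.
OMO sale (to banks) $109 billion: reserves −$109B, deposits 0.
Totals: Δreserves = −$238B, Δdeposits = −$311B.
Δrequired reserves = 7% × −$311B = −$21.77B.
Δexcess reserves = Δreserves − Δrequired = −$238B − (−$21.77B) = -$216.23 billion.

-$216.23 billion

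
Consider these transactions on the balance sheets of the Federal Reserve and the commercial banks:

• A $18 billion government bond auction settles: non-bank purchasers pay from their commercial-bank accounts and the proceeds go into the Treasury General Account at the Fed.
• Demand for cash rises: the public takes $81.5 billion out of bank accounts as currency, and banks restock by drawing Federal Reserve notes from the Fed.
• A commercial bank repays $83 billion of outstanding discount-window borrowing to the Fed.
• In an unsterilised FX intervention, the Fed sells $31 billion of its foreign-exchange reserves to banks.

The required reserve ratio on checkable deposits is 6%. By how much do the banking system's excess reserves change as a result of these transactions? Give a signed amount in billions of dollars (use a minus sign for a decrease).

Government account inflow $18 billion: reserves −$18B, deposits −$18B.
Currency withdrawal $81.5 billion: reserves −$81.5B, deposits −$81.5B.
Discount-window repayment $83 billion: reserves −$83B, deposits 0.
FX sale $31 billion: reserves −$31B, deposits 0.
Totals: Δreserves = −$213.5B, Δdeposits = −$99.5B.
Δrequired reserves = 6% × −$99.5B = −$5.97B.
Δexcess reserves = Δreserves − Δrequired = −$213.5B − (−$5.97B) = -$207.53 billion.

-$207.53 billion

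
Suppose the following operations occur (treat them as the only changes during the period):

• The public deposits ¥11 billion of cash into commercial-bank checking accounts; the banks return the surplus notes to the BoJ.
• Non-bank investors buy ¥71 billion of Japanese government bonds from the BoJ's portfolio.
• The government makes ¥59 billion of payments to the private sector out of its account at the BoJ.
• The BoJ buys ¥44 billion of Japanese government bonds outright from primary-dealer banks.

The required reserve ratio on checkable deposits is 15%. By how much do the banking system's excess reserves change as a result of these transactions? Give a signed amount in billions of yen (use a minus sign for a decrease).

+¥43.15 billion

Currency deposit ¥11 billion: reserves +¥11B, deposits +¥11B.
Asset sale (to non-banks) ¥71 billion: reserves −¥71B, deposits −¥71B.
Government spending ¥59 billion: reserves +¥59B, deposits +¥59B.
OMO purchase (from banks) ¥44 billion: reserves +¥44B, deposits 0.
Totals: Δreserves = +¥43B, Δdeposits = −¥1B.
Δrequired reserves = 15% × −¥1B = −¥0.15B.
Δexcess reserves = Δreserves − Δrequired = +¥43B − (−¥0.15B) = +¥43.15 billion.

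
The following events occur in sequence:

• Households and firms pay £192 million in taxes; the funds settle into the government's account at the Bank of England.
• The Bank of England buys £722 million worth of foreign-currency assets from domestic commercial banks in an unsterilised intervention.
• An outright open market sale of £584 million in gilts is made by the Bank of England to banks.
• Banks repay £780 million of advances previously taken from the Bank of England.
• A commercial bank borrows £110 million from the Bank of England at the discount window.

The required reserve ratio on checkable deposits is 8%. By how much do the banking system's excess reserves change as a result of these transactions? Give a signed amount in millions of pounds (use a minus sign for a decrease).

-£708.64 million

Government account inflow £192 million: reserves −£192M, deposits −£192M.
FX purchase £722 million: reserves +£722M, deposits 0.
OMO sale (to banks) £584 million: reserves −£584M, deposits 0.
Discount-window repayment £780 million: reserves −£780M, deposits 0.
Discount-window loan £110 million: reserves +£110M, deposits 0.
Totals: Δreserves = −£724M, Δdeposits = −£192M.
Δrequired reserves = 8% × −£192M = −£15.36M.
Δexcess reserves = Δreserves − Δrequired = −£724M − (−£15.36M) = -£708.64 million.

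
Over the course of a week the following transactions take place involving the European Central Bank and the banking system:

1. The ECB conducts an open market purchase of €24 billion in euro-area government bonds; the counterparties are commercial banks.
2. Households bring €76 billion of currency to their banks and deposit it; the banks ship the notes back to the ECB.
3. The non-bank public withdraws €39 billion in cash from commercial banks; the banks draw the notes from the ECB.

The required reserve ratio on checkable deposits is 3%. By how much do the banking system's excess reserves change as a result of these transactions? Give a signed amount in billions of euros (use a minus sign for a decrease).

+€59.89 billion

OMO purchase (from banks) €24 billion: reserves +€24B, deposits 0.
Currency deposit €76 billion: reserves +€76B, deposits +€76B.
Currency withdrawal €39 billion: reserves −€39B, deposits −€39B.
Totals: Δreserves = +€61B, Δdeposits = +€37B.
Δrequired reserves = 3% × +€37B = +€1.11B.
Δexcess reserves = Δreserves − Δrequired = +€61B − (+€1.11B) = +€59.89 billion.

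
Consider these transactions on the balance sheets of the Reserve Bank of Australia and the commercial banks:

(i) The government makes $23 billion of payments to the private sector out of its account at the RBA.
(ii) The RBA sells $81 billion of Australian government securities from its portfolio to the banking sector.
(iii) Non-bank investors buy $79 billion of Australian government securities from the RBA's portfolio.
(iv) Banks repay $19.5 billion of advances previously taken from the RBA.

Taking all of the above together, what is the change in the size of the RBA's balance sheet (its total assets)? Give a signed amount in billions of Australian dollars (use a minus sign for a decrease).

Government spending $23 billion: only the composition of liabilities changes → 0.
OMO sale (to banks) $81 billion: an RBA asset is shed → −$81B.
Asset sale (to non-banks) $79 billion: an RBA asset is shed → −$79B.
Discount-window repayment $19.5 billion: an RBA asset is shed → −$19.5B.
Net: 0 − 81 − 79 − 19.5 = -$179.5 billion.

-$179.5 billion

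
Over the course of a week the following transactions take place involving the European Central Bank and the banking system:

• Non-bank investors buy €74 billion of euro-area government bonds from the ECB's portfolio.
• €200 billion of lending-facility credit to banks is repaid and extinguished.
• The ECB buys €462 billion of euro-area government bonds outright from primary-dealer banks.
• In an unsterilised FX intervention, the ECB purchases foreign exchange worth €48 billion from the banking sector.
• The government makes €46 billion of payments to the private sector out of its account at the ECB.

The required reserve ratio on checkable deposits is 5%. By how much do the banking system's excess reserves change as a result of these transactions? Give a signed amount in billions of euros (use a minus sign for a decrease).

Asset sale (to non-banks) €74 billion: reserves −€74B, deposits −€74B.
Discount-window repayment €200 billion: reserves −€200B, deposits 0.
OMO purchase (from banks) €462 billion: reserves +€462B, deposits 0.
FX purchase €48 billion: reserves +€48B, deposits 0.
Government spending €46 billion: reserves +€46B, deposits +€46B.
Totals: Δreserves = +€282B, Δdeposits = −€28B.
Δrequired reserves = 5% × −€28B = −€1.4B.
Δexcess reserves = Δreserves − Δrequired = +€282B − (−€1.4B) = +€283.4 billion.

+€283.4 billion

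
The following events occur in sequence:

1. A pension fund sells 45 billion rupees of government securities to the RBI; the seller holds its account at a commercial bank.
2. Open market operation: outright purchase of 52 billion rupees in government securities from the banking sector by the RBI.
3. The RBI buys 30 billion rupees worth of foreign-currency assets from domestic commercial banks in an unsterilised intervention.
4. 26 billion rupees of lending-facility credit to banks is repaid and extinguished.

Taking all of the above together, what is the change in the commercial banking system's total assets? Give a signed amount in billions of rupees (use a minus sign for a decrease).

Asset purchase (from non-banks) 45 billion rupees: bank balance sheets expand → +45B.
OMO purchase (from banks) 52 billion rupees: just an asset swap on bank balance sheets → 0.
FX purchase 30 billion rupees: just an asset swap on bank balance sheets → 0.
Discount-window repayment 26 billion rupees: bank balance sheets shrink → −26B.
Net: 45 + 0 + 0 − 26 = +19 billion.

+19 billion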